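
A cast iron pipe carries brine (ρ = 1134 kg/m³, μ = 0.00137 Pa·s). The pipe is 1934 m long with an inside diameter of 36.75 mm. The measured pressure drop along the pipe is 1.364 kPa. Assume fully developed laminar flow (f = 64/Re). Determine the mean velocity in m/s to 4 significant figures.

For laminar flow, f = 64/Re with Re = ρVD/μ, so Darcy-Weisbach reduces to ΔP = 32μLV/D². Solving for V: V = ΔP·D²/(32μL) = 1364·(0.03675)²/(32·0.00137·1934) = 0.02173 m/s.
Check: Re = ρVD/μ = 1134·0.02173·0.03675/0.00137 = 660.9 < 2300, so the laminar assumption holds.

V ≈ 0.02173 m/s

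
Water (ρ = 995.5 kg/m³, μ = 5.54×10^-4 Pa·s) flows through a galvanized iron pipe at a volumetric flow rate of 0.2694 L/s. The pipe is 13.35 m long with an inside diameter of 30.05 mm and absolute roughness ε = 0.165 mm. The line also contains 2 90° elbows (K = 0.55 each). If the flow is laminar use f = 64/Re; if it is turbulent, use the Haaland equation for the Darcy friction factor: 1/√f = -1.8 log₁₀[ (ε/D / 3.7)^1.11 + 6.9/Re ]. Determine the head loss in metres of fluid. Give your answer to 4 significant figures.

Q = 0.2694 L/s = 0.2694/1000 = 0.0002694 m³/s.
Cross-sectional area A = πD²/4 = π(0.03005)²/4 = 0.0007092 m²; mean velocity V = Q/A = 0.0002694/0.0007092 = 0.3799 m/s.
Reynolds number Re = ρVD/μ = 995.5 · 0.3799 · 0.03005 / 0.000554 = 2.051e+04.
Re > 4000 → turbulent. Relative roughness ε/D = 0.000165/0.03005 = 0.00549. Haaland: 1/√f = -1.8 log₁₀[(0.00549/3.7)^1.11 + 6.9/2.051e+04] = -1.8 log₁₀[0.000725 + 0.000336] = 5.353, so f = 0.03489.
Total minor-loss coefficient ΣK = 2·0.55 = 1.1.
ΔP = [f·L/D + ΣK]·(ρV²/2) = [0.03489·13.35/0.03005 + 1.1]·(995.5·0.3799²/2) = [15.5 + 1.1]·71.82 = 1192 Pa.
Head loss h_f = ΔP/(ρg) = 1192/(995.5·9.81) = 0.1221 m.

h_f ≈ 0.1221 m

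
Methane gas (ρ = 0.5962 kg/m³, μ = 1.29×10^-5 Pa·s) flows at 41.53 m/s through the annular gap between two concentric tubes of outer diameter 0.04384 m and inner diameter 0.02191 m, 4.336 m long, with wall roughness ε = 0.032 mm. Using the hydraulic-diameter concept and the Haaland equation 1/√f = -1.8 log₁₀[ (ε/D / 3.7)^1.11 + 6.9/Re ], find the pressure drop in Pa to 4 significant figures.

ΔP ≈ 2589 Pa

Hydraulic diameter D_h = 4A/P = D_o - D_i = 0.04384 - 0.02191 = 0.02193 m.
Re = ρVD_h/μ = 0.5962·41.53·0.02193/1.29e-05 = 4.209e+04.
ε/D_h = 3.2e-05/0.02193 = 0.00146; Haaland gives 1/√f = -1.8 log₁₀[0.000167+0.000164] = 6.266, so f = 0.02547.
ΔP = f(L/D_h)(ρV²/2) = 0.02547·4.336/0.02193·514.1 = 2589 Pa.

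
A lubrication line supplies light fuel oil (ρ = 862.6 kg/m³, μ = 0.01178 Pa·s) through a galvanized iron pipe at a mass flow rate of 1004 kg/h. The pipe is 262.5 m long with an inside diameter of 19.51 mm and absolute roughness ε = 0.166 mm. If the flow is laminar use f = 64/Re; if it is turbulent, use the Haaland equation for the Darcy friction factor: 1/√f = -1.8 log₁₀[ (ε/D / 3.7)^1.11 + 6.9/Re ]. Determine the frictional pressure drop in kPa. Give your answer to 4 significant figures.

ṁ = 1004 kg/h = 1004/3600 = 0.2789 kg/s.
A = πD²/4 = π(0.01951)²/4 = 0.000299 m²; mean velocity V = ṁ/(ρA) = 0.2789/(862.6 · 0.000299) = 1.081 m/s.
Reynolds number Re = ρVD/μ = 862.6 · 1.081 · 0.01951 / 0.0118 = 1545.
Re < 2300 → laminar flow, so f = 64/Re = 64/1545 = 0.04142 (the turbulent correlation is not needed).
Darcy-Weisbach: ΔP = f(L/D)(ρV²/2) = 0.04142·(262.5/0.01951)·(862.6·1.081²/2) = 0.04142·1.345e+04·504.4 = 2.811e+05 Pa.
ΔP = 2.811e+05 Pa = 281.1 kPa.

ΔP ≈ 281.1 kPa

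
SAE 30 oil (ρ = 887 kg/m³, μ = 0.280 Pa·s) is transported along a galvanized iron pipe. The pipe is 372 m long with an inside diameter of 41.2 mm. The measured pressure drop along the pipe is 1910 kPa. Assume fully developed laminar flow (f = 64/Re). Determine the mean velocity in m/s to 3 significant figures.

For laminar flow, f = 64/Re with Re = ρVD/μ, so Darcy-Weisbach reduces to ΔP = 32μLV/D². Solving for V: V = ΔP·D²/(32μL) = 1.91e+06·(0.0412)²/(32·0.28·372) = 0.9727 m/s.
Check: Re = ρVD/μ = 887·0.9727·0.0412/0.28 = 127 < 2300, so the laminar assumption holds.

V ≈ 0.973 m/s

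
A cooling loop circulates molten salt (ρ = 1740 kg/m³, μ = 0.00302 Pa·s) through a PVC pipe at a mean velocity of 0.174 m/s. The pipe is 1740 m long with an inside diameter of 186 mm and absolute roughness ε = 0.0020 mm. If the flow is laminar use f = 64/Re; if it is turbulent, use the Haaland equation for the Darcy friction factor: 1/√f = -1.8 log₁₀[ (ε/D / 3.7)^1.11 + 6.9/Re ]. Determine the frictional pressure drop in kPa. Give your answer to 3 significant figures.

Reynolds number Re = ρVD/μ = 1740 · 0.174 · 0.186 / 0.00302 = 1.865e+04.
Re > 4000 → turbulent. Relative roughness ε/D = 2e-06/0.186 = 1.08e-05. Haaland: 1/√f = -1.8 log₁₀[(1.08e-05/3.7)^1.11 + 6.9/1.865e+04] = -1.8 log₁₀[7.15e-07 + 0.00037] = 6.176, so f = 0.02622.
Darcy-Weisbach: ΔP = f(L/D)(ρV²/2) = 0.02622·(1740/0.186)·(1740·0.174²/2) = 0.02622·9355·26.34 = 6461 Pa.
ΔP = 6461 Pa = 6.46 kPa.

ΔP ≈ 6.46 kPa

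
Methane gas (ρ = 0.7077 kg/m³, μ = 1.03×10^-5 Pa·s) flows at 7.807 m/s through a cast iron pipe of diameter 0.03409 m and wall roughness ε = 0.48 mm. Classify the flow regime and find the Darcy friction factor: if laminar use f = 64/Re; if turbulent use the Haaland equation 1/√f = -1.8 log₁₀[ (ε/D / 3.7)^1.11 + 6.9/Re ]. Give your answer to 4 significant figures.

f ≈ 0.04521

Re = ρVD/μ = 0.7077·7.807·0.03409/1.03e-05 = 1.829e+04.
Re > 4000 → turbulent. ε/D = 0.00048/0.03409 = 0.0141; Haaland: 1/√f = -1.8 log₁₀[0.00206 + 0.000377] = 4.703, so f = 0.04521.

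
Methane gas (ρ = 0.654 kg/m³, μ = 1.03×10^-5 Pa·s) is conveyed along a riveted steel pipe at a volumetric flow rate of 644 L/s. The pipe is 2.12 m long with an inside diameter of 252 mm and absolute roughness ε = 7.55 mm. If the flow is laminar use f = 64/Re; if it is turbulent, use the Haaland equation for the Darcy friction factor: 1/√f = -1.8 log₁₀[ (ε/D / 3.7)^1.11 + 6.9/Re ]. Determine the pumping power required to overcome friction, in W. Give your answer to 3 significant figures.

P ≈ 17.0 W

Q = 644 L/s = 644/1000 = 0.644 m³/s.
Cross-sectional area A = πD²/4 = π(0.252)²/4 = 0.04988 m²; mean velocity V = Q/A = 0.644/0.04988 = 12.91 m/s.
Reynolds number Re = ρVD/μ = 0.654 · 12.91 · 0.252 / 1.03e-05 = 2.066e+05.
Re > 4000 → turbulent. Relative roughness ε/D = 0.00755/0.252 = 0.03. Haaland: 1/√f = -1.8 log₁₀[(0.03/3.7)^1.11 + 6.9/2.066e+05] = -1.8 log₁₀[0.00477 + 3.34e-05] = 4.174, so f = 0.05741.
Darcy-Weisbach: ΔP = f(L/D)(ρV²/2) = 0.05741·(2.12/0.252)·(0.654·12.91²/2) = 0.05741·8.413·54.52 = 26.33 Pa.
Pumping power P = QΔP = 0.644·26.33 = 16.96 W = 17.0 W.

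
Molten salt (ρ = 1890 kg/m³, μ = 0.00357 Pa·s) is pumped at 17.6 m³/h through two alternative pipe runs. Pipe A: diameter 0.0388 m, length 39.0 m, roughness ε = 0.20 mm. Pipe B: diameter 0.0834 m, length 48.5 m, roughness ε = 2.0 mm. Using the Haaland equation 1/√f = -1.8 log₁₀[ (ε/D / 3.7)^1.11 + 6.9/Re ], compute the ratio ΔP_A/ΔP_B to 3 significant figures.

Pipe A: V = Q/A = 0.004889/0.001182 = 4.135 m/s; Re = 8.493e+04; ε/D = 0.00515; Haaland → f = 0.03169; ΔP_A = f(L/D)(ρV²/2) = 5.146e+05 Pa.
Pipe B: V = Q/A = 0.004889/0.005463 = 0.8949 m/s; Re = 3.951e+04; ε/D = 0.024; Haaland → f = 0.05318; ΔP_B = f(L/D)(ρV²/2) = 2.341e+04 Pa.
ΔP_A/ΔP_B = 5.146e+05/2.341e+04 = 22.0.

ΔP_A/ΔP_B ≈ 22.0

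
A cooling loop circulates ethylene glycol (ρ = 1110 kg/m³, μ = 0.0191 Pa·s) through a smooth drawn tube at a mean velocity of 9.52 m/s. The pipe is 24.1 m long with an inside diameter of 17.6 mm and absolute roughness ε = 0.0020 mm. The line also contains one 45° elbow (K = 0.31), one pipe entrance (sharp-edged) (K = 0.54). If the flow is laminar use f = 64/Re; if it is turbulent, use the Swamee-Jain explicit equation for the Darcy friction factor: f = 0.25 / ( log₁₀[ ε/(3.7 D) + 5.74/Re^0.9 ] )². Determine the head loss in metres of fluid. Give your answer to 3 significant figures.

Reynolds number Re = ρVD/μ = 1110 · 9.52 · 0.0176 / 0.0191 = 9737.
Re > 4000 → turbulent. Relative roughness ε/D = 2e-06/0.0176 = 0.000114. Swamee-Jain: f = 0.25/(log₁₀[0.000114/3.7 + 5.74/9737^0.9])² = 0.25/(log₁₀[3.07e-05 + 0.00148])² = 0.25/(-2.822)² = 0.0314.
Total minor-loss coefficient ΣK = 1·0.31 + 1·0.54 = 0.85.
ΔP = [f·L/D + ΣK]·(ρV²/2) = [0.0314·24.1/0.0176 + 0.85]·(1110·9.52²/2) = [42.99 + 0.85]·5.03e+04 = 2.205e+06 Pa.
Head loss h_f = ΔP/(ρg) = 2.205e+06/(1110·9.81) = 203 m.

h_f ≈ 203 m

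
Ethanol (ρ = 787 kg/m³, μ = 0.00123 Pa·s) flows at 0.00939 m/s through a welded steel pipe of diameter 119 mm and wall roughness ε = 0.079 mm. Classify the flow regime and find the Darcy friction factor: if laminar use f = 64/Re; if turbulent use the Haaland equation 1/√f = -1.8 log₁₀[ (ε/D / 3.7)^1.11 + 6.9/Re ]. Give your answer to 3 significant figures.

Re = ρVD/μ = 787·0.00939·0.119/0.00123 = 715.
Re < 2300 → laminar, so f = 64/Re = 0.08952 (roughness is irrelevant in laminar flow).

f ≈ 0.0895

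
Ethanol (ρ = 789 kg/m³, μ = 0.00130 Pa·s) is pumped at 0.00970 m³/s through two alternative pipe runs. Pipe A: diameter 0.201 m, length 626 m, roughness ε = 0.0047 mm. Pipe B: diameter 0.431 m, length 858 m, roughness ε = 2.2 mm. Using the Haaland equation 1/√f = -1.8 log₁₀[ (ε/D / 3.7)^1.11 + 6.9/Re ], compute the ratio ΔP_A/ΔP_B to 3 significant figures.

Pipe A: V = Q/A = 0.0097/0.03173 = 0.3057 m/s; Re = 3.729e+04; ε/D = 2.34e-05; Haaland → f = 0.0222; ΔP_A = f(L/D)(ρV²/2) = 2549 Pa.
Pipe B: V = Q/A = 0.0097/0.1459 = 0.06649 m/s; Re = 1.739e+04; ε/D = 0.0051; Haaland → f = 0.03493; ΔP_B = f(L/D)(ρV²/2) = 121.3 Pa.
ΔP_A/ΔP_B = 2549/121.3 = 21.0.

ΔP_A/ΔP_B ≈ 21.0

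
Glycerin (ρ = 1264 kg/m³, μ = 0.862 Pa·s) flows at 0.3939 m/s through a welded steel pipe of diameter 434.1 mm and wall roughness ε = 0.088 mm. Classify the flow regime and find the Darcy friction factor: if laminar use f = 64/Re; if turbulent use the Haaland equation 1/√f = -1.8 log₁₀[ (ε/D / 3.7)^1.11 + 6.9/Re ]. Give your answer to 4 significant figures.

f ≈ 0.2552

Re = ρVD/μ = 1264·0.3939·0.4341/0.862 = 250.7.
Re < 2300 → laminar, so f = 64/Re = 0.2552 (roughness is irrelevant in laminar flow).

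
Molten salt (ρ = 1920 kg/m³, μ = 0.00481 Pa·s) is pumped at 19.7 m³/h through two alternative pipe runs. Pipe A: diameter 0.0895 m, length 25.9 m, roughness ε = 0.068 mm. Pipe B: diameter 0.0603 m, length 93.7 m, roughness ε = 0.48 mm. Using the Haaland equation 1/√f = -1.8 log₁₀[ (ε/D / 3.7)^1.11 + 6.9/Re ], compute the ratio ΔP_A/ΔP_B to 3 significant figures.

Pipe A: V = Q/A = 0.005472/0.006291 = 0.8698 m/s; Re = 3.107e+04; ε/D = 0.00076; Haaland → f = 0.02492; ΔP_A = f(L/D)(ρV²/2) = 5239 Pa.
Pipe B: V = Q/A = 0.005472/0.002856 = 1.916 m/s; Re = 4.612e+04; ε/D = 0.00796; Haaland → f = 0.03657; ΔP_B = f(L/D)(ρV²/2) = 2.003e+05 Pa.
ΔP_A/ΔP_B = 5239/2.003e+05 = 0.0262.

ΔP_A/ΔP_B ≈ 0.0262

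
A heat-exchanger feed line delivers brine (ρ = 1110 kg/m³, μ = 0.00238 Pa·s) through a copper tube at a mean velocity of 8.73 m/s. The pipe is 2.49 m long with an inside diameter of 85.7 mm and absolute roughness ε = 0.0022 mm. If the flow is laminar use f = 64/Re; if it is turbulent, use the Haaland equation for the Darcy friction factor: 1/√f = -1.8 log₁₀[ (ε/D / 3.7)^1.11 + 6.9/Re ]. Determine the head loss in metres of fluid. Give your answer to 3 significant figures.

Reynolds number Re = ρVD/μ = 1110 · 8.73 · 0.0857 / 0.00238 = 3.489e+05.
Re > 4000 → turbulent. Relative roughness ε/D = 2.2e-06/0.0857 = 2.57e-05. Haaland: 1/√f = -1.8 log₁₀[(2.57e-05/3.7)^1.11 + 6.9/3.489e+05] = -1.8 log₁₀[1.88e-06 + 1.98e-05] = 8.396, so f = 0.01419.
Darcy-Weisbach: ΔP = f(L/D)(ρV²/2) = 0.01419·(2.49/0.0857)·(1110·8.73²/2) = 0.01419·29.05·4.23e+04 = 1.743e+04 Pa.
Head loss h_f = ΔP/(ρg) = 1.743e+04/(1110·9.81) = 1.60 m.

h_f ≈ 1.60 m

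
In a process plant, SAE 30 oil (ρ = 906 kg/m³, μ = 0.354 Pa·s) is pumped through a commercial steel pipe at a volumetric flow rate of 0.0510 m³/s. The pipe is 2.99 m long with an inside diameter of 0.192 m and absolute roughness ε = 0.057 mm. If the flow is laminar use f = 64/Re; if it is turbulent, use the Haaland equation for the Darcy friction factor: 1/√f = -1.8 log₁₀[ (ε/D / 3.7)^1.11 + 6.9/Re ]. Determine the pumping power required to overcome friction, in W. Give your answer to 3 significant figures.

Cross-sectional area A = πD²/4 = π(0.192)²/4 = 0.02895 m²; mean velocity V = Q/A = 0.051/0.02895 = 1.761 m/s.
Reynolds number Re = ρVD/μ = 906 · 1.761 · 0.192 / 0.354 = 865.6.
Re < 2300 → laminar flow, so f = 64/Re = 64/865.6 = 0.07394 (the turbulent correlation is not needed).
Darcy-Weisbach: ΔP = f(L/D)(ρV²/2) = 0.07394·(2.99/0.192)·(906·1.761²/2) = 0.07394·15.57·1406 = 1618 Pa.
Pumping power P = QΔP = 0.051·1618 = 82.54 W = 82.5 W.

P ≈ 82.5 W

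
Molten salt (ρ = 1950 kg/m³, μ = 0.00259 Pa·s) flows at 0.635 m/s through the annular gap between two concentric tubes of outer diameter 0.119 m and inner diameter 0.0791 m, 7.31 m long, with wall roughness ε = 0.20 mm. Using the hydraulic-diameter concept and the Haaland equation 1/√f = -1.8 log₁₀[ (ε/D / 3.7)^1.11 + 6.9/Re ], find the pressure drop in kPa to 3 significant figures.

Hydraulic diameter D_h = 4A/P = D_o - D_i = 0.119 - 0.0791 = 0.0399 m.
Re = ρVD_h/μ = 1950·0.635·0.0399/0.00259 = 1.908e+04.
ε/D_h = 0.0002/0.0399 = 0.00501; Haaland gives 1/√f = -1.8 log₁₀[0.000655+0.000362] = 5.387, so f = 0.03446.
ΔP = f(L/D_h)(ρV²/2) = 0.03446·7.31/0.0399·393.1 = 2482 Pa.
ΔP = 2.48 kPa.

ΔP ≈ 2.48 kPa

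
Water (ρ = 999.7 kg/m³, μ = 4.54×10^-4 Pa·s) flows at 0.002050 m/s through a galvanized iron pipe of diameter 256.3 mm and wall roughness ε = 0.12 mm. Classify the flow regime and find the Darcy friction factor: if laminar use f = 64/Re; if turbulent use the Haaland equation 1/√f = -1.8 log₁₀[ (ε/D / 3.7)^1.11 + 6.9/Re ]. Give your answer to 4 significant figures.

f ≈ 0.05532

Re = ρVD/μ = 999.7·0.00205·0.2563/0.000454 = 1157.
Re < 2300 → laminar, so f = 64/Re = 0.05532 (roughness is irrelevant in laminar flow).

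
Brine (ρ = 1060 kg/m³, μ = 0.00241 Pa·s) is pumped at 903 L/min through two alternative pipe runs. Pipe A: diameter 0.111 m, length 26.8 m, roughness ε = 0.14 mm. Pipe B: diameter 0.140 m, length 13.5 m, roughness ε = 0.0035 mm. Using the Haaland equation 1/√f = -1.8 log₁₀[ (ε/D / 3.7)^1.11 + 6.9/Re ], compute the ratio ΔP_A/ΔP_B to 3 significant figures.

ΔP_A/ΔP_B ≈ 7.43

Pipe A: V = Q/A = 0.01505/0.009677 = 1.555 m/s; Re = 7.593e+04; ε/D = 0.00126; Haaland → f = 0.02338; ΔP_A = f(L/D)(ρV²/2) = 7236 Pa.
Pipe B: V = Q/A = 0.01505/0.01539 = 0.9777 m/s; Re = 6.02e+04; ε/D = 2.5e-05; Haaland → f = 0.01994; ΔP_B = f(L/D)(ρV²/2) = 974.3 Pa.
ΔP_A/ΔP_B = 7236/974.3 = 7.43.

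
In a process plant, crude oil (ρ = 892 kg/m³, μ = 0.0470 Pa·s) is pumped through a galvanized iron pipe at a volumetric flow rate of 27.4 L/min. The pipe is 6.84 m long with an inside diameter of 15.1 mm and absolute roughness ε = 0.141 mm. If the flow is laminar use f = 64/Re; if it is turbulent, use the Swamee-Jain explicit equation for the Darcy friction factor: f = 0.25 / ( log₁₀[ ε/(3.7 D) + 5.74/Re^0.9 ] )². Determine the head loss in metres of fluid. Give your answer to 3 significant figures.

Q = 27.4 L/min = 27.4/60000 = 0.0004567 m³/s.
Cross-sectional area A = πD²/4 = π(0.0151)²/4 = 0.0001791 m²; mean velocity V = Q/A = 0.0004567/0.0001791 = 2.55 m/s.
Reynolds number Re = ρVD/μ = 892 · 2.55 · 0.0151 / 0.047 = 730.8.
Re < 2300 → laminar flow, so f = 64/Re = 64/730.8 = 0.08758 (the turbulent correlation is not needed).
Darcy-Weisbach: ΔP = f(L/D)(ρV²/2) = 0.08758·(6.84/0.0151)·(892·2.55²/2) = 0.08758·453·2900 = 1.151e+05 Pa.
Head loss h_f = ΔP/(ρg) = 1.151e+05/(892·9.81) = 13.1 m.

h_f ≈ 13.1 m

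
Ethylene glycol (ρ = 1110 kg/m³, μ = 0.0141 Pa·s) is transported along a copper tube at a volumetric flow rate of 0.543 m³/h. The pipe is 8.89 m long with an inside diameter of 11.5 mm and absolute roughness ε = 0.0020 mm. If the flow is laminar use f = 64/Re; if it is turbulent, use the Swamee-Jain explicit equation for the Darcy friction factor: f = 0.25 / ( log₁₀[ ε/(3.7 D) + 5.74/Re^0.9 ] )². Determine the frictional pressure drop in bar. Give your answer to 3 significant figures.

ΔP ≈ 0.440 bar

Q = 0.543 m³/h = 0.543/3600 = 0.0001508 m³/s.
Cross-sectional area A = πD²/4 = π(0.0115)²/4 = 0.0001039 m²; mean velocity V = Q/A = 0.0001508/0.0001039 = 1.452 m/s.
Reynolds number Re = ρVD/μ = 1110 · 1.452 · 0.0115 / 0.0141 = 1315.
Re < 2300 → laminar flow, so f = 64/Re = 64/1315 = 0.04868 (the turbulent correlation is not needed).
Darcy-Weisbach: ΔP = f(L/D)(ρV²/2) = 0.04868·(8.89/0.0115)·(1110·1.452²/2) = 0.04868·773·1170 = 4.404e+04 Pa.
ΔP = 4.404e+04 Pa = 0.440 bar.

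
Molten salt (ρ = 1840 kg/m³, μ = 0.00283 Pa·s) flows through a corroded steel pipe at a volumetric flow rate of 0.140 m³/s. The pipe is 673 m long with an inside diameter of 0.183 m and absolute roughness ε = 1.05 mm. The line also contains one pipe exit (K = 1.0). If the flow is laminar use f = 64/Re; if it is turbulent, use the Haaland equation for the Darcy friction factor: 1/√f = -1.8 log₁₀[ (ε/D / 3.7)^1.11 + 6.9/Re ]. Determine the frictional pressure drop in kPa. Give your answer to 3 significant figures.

Cross-sectional area A = πD²/4 = π(0.183)²/4 = 0.0263 m²; mean velocity V = Q/A = 0.14/0.0263 = 5.323 m/s.
Reynolds number Re = ρVD/μ = 1840 · 5.323 · 0.183 / 0.00283 = 6.333e+05.
Re > 4000 → turbulent. Relative roughness ε/D = 0.00105/0.183 = 0.00574. Haaland: 1/√f = -1.8 log₁₀[(0.00574/3.7)^1.11 + 6.9/6.333e+05] = -1.8 log₁₀[0.000761 + 1.09e-05] = 5.602, so f = 0.03186.
Total minor-loss coefficient ΣK = 1·1 = 1.
ΔP = [f·L/D + ΣK]·(ρV²/2) = [0.03186·673/0.183 + 1]·(1840·5.323²/2) = [117.2 + 1]·2.607e+04 = 3.08e+06 Pa.
ΔP = 3.08e+06 Pa = 3080 kPa.

ΔP ≈ 3080 kPa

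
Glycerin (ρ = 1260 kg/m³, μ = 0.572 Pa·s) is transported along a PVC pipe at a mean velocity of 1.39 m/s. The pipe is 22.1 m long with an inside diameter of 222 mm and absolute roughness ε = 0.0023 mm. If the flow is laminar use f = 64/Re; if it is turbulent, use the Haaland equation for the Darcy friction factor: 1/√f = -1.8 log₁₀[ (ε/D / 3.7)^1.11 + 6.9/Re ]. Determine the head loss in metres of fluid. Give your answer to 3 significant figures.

Reynolds number Re = ρVD/μ = 1260 · 1.39 · 0.222 / 0.572 = 679.7.
Re < 2300 → laminar flow, so f = 64/Re = 64/679.7 = 0.09415 (the turbulent correlation is not needed).
Darcy-Weisbach: ΔP = f(L/D)(ρV²/2) = 0.09415·(22.1/0.222)·(1260·1.39²/2) = 0.09415·99.55·1217 = 1.141e+04 Pa.
Head loss h_f = ΔP/(ρg) = 1.141e+04/(1260·9.81) = 0.923 m.

h_f ≈ 0.923 m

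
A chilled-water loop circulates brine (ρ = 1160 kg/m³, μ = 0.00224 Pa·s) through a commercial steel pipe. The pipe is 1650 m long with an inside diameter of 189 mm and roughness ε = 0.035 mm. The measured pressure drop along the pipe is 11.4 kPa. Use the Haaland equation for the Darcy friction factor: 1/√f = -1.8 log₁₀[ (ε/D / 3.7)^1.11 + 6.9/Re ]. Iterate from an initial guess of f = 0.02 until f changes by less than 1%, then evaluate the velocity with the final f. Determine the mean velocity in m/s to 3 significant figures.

V ≈ 0.308 m/s

Rearranging Darcy-Weisbach: V = √(2·ΔP·D/(f·L·ρ)). With ε/D = 3.5e-05/0.189 = 0.000185, iterate starting from f = 0.02:
  f = 0.02 → V = √(2·1.14e+04·0.189/(0.02·1650·1160)) = 0.3355 m/s; Re = ρVD/μ = 3.284e+04; f → 0.02324
  f = 0.02324 → V = 0.3112 m/s; Re = 3.046e+04; f → 0.02363
  f = 0.02363 → V = 0.3086 m/s; Re = 3.021e+04; f → 0.02368
Converged (Δf/f < 1%). With the final f = 0.02368: V = √(2·1.14e+04·0.189/(0.02368·1650·1160)) = 0.3084 m/s.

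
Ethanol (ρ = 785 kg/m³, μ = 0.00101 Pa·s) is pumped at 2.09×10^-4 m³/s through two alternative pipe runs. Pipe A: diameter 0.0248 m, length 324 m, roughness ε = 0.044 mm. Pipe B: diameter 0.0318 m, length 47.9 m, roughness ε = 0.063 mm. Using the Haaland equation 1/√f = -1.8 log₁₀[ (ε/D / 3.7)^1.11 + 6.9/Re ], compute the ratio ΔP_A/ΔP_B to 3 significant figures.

ΔP_A/ΔP_B ≈ 21.9

Pipe A: V = Q/A = 0.000209/0.0004831 = 0.4327 m/s; Re = 8340; ε/D = 0.00177; Haaland → f = 0.03463; ΔP_A = f(L/D)(ρV²/2) = 3.324e+04 Pa.
Pipe B: V = Q/A = 0.000209/0.0007942 = 0.2631 m/s; Re = 6504; ε/D = 0.00198; Haaland → f = 0.03701; ΔP_B = f(L/D)(ρV²/2) = 1515 Pa.
ΔP_A/ΔP_B = 3.324e+04/1515 = 21.9.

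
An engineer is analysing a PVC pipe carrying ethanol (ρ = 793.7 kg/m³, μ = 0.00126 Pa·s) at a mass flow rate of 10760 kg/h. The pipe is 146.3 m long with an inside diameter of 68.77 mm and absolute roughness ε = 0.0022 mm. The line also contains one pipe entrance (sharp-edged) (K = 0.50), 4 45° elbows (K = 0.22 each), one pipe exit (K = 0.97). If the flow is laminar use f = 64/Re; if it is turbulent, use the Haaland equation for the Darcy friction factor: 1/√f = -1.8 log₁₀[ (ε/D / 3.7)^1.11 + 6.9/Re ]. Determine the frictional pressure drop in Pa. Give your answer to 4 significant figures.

ΔP ≈ 19530 Pa

ṁ = 10760 kg/h = 10760/3600 = 2.989 kg/s.
A = πD²/4 = π(0.06877)²/4 = 0.003714 m²; mean velocity V = ṁ/(ρA) = 2.989/(793.7 · 0.003714) = 1.014 m/s.
Reynolds number Re = ρVD/μ = 793.7 · 1.014 · 0.06877 / 0.00126 = 4.392e+04.
Re > 4000 → turbulent. Relative roughness ε/D = 2.2e-06/0.06877 = 3.2e-05. Haaland: 1/√f = -1.8 log₁₀[(3.2e-05/3.7)^1.11 + 6.9/4.392e+04] = -1.8 log₁₀[2.4e-06 + 0.000157] = 6.835, so f = 0.02141.
Total minor-loss coefficient ΣK = 1·0.5 + 4·0.22 + 1·0.97 = 2.35.
ΔP = [f·L/D + ΣK]·(ρV²/2) = [0.02141·146.3/0.06877 + 2.35]·(793.7·1.014²/2) = [45.54 + 2.35]·407.9 = 1.953e+04 Pa.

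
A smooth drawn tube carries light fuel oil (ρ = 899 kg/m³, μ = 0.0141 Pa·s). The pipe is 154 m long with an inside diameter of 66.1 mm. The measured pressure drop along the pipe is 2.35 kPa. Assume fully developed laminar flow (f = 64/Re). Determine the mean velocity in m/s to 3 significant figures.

V ≈ 0.148 m/s

For laminar flow, f = 64/Re with Re = ρVD/μ, so Darcy-Weisbach reduces to ΔP = 32μLV/D². Solving for V: V = ΔP·D²/(32μL) = 2350·(0.0661)²/(32·0.0141·154) = 0.1478 m/s.
Check: Re = ρVD/μ = 899·0.1478·0.0661/0.0141 = 622.8 < 2300, so the laminar assumption holds.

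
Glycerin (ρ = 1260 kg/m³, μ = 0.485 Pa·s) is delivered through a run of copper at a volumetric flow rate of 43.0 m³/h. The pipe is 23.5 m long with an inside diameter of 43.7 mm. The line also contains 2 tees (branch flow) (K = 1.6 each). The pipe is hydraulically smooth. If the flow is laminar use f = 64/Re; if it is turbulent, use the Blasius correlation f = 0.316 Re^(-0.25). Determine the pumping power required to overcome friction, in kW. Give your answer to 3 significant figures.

P ≈ 19.7 kW

Q = 43.0 m³/h = 43.0/3600 = 0.01194 m³/s.
Cross-sectional area A = πD²/4 = π(0.0437)²/4 = 0.0015 m²; mean velocity V = Q/A = 0.01194/0.0015 = 7.964 m/s.
Reynolds number Re = ρVD/μ = 1260 · 7.964 · 0.0437 / 0.485 = 904.1.
Re < 2300 → laminar flow, so f = 64/Re = 64/904.1 = 0.07079 (the turbulent correlation is not needed).
Total minor-loss coefficient ΣK = 2·1.6 = 3.2.
ΔP = [f·L/D + ΣK]·(ρV²/2) = [0.07079·23.5/0.0437 + 3.2]·(1260·7.964²/2) = [38.07 + 3.2]·3.995e+04 = 1.649e+06 Pa.
Pumping power P = QΔP = 0.01194·1.649e+06 = 19690 W = 19.7 kW.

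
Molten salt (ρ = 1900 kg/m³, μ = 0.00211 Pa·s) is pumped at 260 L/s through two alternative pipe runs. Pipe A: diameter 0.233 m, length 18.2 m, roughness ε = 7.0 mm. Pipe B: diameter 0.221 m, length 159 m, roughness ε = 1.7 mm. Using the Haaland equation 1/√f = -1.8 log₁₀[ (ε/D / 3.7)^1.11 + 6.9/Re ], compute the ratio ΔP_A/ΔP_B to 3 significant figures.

Pipe A: V = Q/A = 0.26/0.04264 = 6.098 m/s; Re = 1.279e+06; ε/D = 0.03; Haaland → f = 0.05735; ΔP_A = f(L/D)(ρV²/2) = 1.582e+05 Pa.
Pipe B: V = Q/A = 0.26/0.03836 = 6.778 m/s; Re = 1.349e+06; ε/D = 0.00769; Haaland → f = 0.03487; ΔP_B = f(L/D)(ρV²/2) = 1.095e+06 Pa.
ΔP_A/ΔP_B = 1.582e+05/1.095e+06 = 0.145.

ΔP_A/ΔP_B ≈ 0.145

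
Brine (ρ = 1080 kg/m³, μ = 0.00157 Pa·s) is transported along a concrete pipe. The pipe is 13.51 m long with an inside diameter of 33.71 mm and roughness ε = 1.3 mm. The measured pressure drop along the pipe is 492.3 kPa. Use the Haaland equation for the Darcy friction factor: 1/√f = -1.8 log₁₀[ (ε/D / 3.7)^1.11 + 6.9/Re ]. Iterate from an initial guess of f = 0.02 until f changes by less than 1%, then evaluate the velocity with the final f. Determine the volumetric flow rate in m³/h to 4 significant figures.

Rearranging Darcy-Weisbach: V = √(2·ΔP·D/(f·L·ρ)). With ε/D = 0.0013/0.03371 = 0.0386, iterate starting from f = 0.02:
  f = 0.02 → V = √(2·4.923e+05·0.03371/(0.02·13.51·1080)) = 10.66 m/s; Re = ρVD/μ = 2.473e+05; f → 0.06388
  f = 0.06388 → V = 5.968 m/s; Re = 1.384e+05; f → 0.06397
Converged (Δf/f < 1%). With the final f = 0.06397: V = √(2·4.923e+05·0.03371/(0.06397·13.51·1080)) = 5.963 m/s.
Q = V·A = 5.963·(π/4·0.03371²) = 0.005322 m³/s = 19.16 m³/h.

Q ≈ 19.16 m³/h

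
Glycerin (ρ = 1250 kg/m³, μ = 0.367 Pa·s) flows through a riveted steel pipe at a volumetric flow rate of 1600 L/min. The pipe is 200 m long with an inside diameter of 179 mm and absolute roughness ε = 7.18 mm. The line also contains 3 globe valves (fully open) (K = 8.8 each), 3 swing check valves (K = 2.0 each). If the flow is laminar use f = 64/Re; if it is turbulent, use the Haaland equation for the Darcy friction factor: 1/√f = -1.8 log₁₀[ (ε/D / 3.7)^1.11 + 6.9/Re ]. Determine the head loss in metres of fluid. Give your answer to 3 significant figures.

Q = 1600 L/min = 1600/60000 = 0.02667 m³/s.
Cross-sectional area A = πD²/4 = π(0.179)²/4 = 0.02516 m²; mean velocity V = Q/A = 0.02667/0.02516 = 1.06 m/s.
Reynolds number Re = ρVD/μ = 1250 · 1.06 · 0.179 / 0.367 = 646.1.
Re < 2300 → laminar flow, so f = 64/Re = 64/646.1 = 0.09906 (the turbulent correlation is not needed).
Total minor-loss coefficient ΣK = 3·8.8 + 3·2 = 32.4.
ΔP = [f·L/D + ΣK]·(ρV²/2) = [0.09906·200/0.179 + 32.4]·(1250·1.06²/2) = [110.7 + 32.4]·701.8 = 1.004e+05 Pa.
Head loss h_f = ΔP/(ρg) = 1.004e+05/(1250·9.81) = 8.19 m.

h_f ≈ 8.19 m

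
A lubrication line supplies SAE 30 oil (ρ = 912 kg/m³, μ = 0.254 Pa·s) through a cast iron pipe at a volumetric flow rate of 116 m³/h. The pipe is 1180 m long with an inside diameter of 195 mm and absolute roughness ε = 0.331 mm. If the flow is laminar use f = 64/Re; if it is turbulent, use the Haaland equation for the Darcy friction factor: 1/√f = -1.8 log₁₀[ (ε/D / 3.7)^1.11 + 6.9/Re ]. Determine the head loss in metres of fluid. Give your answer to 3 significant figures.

h_f ≈ 30.4 m

Q = 116 m³/h = 116/3600 = 0.03222 m³/s.
Cross-sectional area A = πD²/4 = π(0.195)²/4 = 0.02986 m²; mean velocity V = Q/A = 0.03222/0.02986 = 1.079 m/s.
Reynolds number Re = ρVD/μ = 912 · 1.079 · 0.195 / 0.254 = 755.4.
Re < 2300 → laminar flow, so f = 64/Re = 64/755.4 = 0.08472 (the turbulent correlation is not needed).
Darcy-Weisbach: ΔP = f(L/D)(ρV²/2) = 0.08472·(1180/0.195)·(912·1.079²/2) = 0.08472·6051·530.8 = 2.721e+05 Pa.
Head loss h_f = ΔP/(ρg) = 2.721e+05/(912·9.81) = 30.4 m.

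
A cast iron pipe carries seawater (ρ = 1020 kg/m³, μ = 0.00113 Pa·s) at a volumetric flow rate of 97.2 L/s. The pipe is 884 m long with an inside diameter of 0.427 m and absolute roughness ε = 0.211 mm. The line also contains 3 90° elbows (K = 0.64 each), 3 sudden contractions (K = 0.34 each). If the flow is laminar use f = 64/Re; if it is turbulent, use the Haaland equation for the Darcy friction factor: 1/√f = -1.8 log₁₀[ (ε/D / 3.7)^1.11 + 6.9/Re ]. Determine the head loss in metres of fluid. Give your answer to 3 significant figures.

Q = 97.2 L/s = 97.2/1000 = 0.0972 m³/s.
Cross-sectional area A = πD²/4 = π(0.427)²/4 = 0.1432 m²; mean velocity V = Q/A = 0.0972/0.1432 = 0.6788 m/s.
Reynolds number Re = ρVD/μ = 1020 · 0.6788 · 0.427 / 0.00113 = 2.616e+05.
Re > 4000 → turbulent. Relative roughness ε/D = 0.000211/0.427 = 0.000494. Haaland: 1/√f = -1.8 log₁₀[(0.000494/3.7)^1.11 + 6.9/2.616e+05] = -1.8 log₁₀[5.01e-05 + 2.64e-05] = 7.41, so f = 0.01821.
Total minor-loss coefficient ΣK = 3·0.64 + 3·0.34 = 2.94.
ΔP = [f·L/D + ΣK]·(ρV²/2) = [0.01821·884/0.427 + 2.94]·(1020·0.6788²/2) = [37.7 + 2.94]·235 = 9550 Pa.
Head loss h_f = ΔP/(ρg) = 9550/(1020·9.81) = 0.954 m.

h_f ≈ 0.954 m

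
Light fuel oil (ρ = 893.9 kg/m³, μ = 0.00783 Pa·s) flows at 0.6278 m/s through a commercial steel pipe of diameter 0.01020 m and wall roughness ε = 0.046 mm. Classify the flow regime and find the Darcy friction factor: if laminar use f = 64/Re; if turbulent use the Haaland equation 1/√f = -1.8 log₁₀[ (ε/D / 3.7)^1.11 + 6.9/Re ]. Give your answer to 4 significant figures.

f ≈ 0.08754

Re = ρVD/μ = 893.9·0.6278·0.0102/0.00783 = 731.1.
Re < 2300 → laminar, so f = 64/Re = 0.08754 (roughness is irrelevant in laminar flow).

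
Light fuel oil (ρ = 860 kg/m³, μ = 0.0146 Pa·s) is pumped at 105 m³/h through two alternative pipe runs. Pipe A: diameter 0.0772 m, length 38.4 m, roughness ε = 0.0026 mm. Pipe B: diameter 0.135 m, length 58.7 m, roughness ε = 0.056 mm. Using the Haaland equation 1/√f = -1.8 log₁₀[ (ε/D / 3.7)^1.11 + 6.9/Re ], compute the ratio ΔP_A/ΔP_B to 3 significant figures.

Pipe A: V = Q/A = 0.02917/0.004681 = 6.231 m/s; Re = 2.834e+04; ε/D = 3.37e-05; Haaland → f = 0.0237; ΔP_A = f(L/D)(ρV²/2) = 1.968e+05 Pa.
Pipe B: V = Q/A = 0.02917/0.01431 = 2.038 m/s; Re = 1.62e+04; ε/D = 0.000415; Haaland → f = 0.02782; ΔP_B = f(L/D)(ρV²/2) = 2.16e+04 Pa.
ΔP_A/ΔP_B = 1.968e+05/2.16e+04 = 9.11.

ΔP_A/ΔP_B ≈ 9.11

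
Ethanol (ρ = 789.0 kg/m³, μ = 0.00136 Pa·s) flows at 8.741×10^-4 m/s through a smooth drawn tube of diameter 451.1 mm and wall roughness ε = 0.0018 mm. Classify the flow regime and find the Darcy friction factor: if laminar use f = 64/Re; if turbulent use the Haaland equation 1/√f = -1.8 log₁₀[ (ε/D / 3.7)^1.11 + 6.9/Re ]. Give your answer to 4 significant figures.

Re = ρVD/μ = 789·0.0008741·0.4511/0.00136 = 228.8.
Re < 2300 → laminar, so f = 64/Re = 0.2798 (roughness is irrelevant in laminar flow).

f ≈ 0.2798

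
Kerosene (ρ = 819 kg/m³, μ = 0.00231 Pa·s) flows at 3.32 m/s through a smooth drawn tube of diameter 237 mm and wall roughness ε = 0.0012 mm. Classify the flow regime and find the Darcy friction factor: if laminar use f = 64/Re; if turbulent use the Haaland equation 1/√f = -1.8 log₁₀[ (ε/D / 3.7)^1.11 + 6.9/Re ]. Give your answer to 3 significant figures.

Re = ρVD/μ = 819·3.32·0.237/0.00231 = 2.79e+05.
Re > 4000 → turbulent. ε/D = 1.2e-06/0.237 = 5.06e-06; Haaland: 1/√f = -1.8 log₁₀[3.1e-07 + 2.47e-05] = 8.282, so f = 0.01458.

f ≈ 0.0146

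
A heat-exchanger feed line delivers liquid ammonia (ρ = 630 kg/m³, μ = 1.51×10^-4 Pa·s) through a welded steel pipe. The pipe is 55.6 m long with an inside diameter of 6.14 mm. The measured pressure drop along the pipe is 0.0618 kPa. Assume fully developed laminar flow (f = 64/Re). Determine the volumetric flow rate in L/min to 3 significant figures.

Q ≈ 0.0154 L/min

For laminar flow, f = 64/Re with Re = ρVD/μ, so Darcy-Weisbach reduces to ΔP = 32μLV/D². Solving for V: V = ΔP·D²/(32μL) = 61.8·(0.00614)²/(32·0.000151·55.6) = 0.008672 m/s.
Check: Re = ρVD/μ = 630·0.008672·0.00614/0.000151 = 222.2 < 2300, so the laminar assumption holds.
Q = V·A = 0.008672·(π/4·0.00614²) = 2.568e-07 m³/s = 0.0154 L/min.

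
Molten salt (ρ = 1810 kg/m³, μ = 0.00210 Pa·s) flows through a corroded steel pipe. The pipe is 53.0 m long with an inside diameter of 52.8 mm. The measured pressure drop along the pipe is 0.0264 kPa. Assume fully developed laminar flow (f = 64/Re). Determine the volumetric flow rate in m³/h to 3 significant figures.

Q ≈ 0.163 m³/h

For laminar flow, f = 64/Re with Re = ρVD/μ, so Darcy-Weisbach reduces to ΔP = 32μLV/D². Solving for V: V = ΔP·D²/(32μL) = 26.4·(0.0528)²/(32·0.0021·53) = 0.02066 m/s.
Check: Re = ρVD/μ = 1810·0.02066·0.0528/0.0021 = 940.4 < 2300, so the laminar assumption holds.
Q = V·A = 0.02066·(π/4·0.0528²) = 4.525e-05 m³/s = 0.163 m³/h.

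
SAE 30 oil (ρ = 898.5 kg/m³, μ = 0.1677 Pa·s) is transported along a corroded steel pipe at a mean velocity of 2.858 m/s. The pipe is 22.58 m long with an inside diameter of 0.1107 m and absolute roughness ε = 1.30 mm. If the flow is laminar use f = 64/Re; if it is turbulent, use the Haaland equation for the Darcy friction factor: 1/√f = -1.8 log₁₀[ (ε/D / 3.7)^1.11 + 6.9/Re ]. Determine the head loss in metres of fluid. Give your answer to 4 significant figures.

Reynolds number Re = ρVD/μ = 898.5 · 2.858 · 0.1107 / 0.168 = 1695.
Re < 2300 → laminar flow, so f = 64/Re = 64/1695 = 0.03776 (the turbulent correlation is not needed).
Darcy-Weisbach: ΔP = f(L/D)(ρV²/2) = 0.03776·(22.58/0.1107)·(898.5·2.858²/2) = 0.03776·204·3670 = 2.826e+04 Pa.
Head loss h_f = ΔP/(ρg) = 2.826e+04/(898.5·9.81) = 3.206 m.

h_f ≈ 3.206 m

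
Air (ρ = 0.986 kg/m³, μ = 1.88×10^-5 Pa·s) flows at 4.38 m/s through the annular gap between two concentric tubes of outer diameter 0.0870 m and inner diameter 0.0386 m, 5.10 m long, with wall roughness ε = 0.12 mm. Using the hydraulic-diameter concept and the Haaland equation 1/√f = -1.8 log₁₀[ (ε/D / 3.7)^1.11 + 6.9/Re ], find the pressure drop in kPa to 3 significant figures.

Hydraulic diameter D_h = 4A/P = D_o - D_i = 0.087 - 0.0386 = 0.0484 m.
Re = ρVD_h/μ = 0.986·4.38·0.0484/1.88e-05 = 1.112e+04.
ε/D_h = 0.00012/0.0484 = 0.00248; Haaland gives 1/√f = -1.8 log₁₀[0.0003+0.000621] = 5.465, so f = 0.03349.
ΔP = f(L/D_h)(ρV²/2) = 0.03349·5.1/0.0484·9.458 = 33.37 Pa.
ΔP = 0.0334 kPa.

ΔP ≈ 0.0334 kPa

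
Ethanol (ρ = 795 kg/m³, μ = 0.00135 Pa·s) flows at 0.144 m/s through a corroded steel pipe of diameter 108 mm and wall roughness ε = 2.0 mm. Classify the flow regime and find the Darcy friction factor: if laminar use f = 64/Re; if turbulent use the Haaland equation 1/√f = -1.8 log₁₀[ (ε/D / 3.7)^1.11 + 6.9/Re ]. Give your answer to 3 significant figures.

f ≈ 0.0514

Re = ρVD/μ = 795·0.144·0.108/0.00135 = 9158.
Re > 4000 → turbulent. ε/D = 0.002/0.108 = 0.0185; Haaland: 1/√f = -1.8 log₁₀[0.00279 + 0.000753] = 4.41, so f = 0.05142.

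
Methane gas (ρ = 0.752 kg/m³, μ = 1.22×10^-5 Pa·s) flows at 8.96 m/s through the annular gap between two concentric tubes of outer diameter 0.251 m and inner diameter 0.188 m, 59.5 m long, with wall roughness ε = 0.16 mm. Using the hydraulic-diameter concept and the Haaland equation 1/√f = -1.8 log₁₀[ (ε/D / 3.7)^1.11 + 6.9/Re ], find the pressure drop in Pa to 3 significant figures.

ΔP ≈ 810 Pa

Hydraulic diameter D_h = 4A/P = D_o - D_i = 0.251 - 0.188 = 0.063 m.
Re = ρVD_h/μ = 0.752·8.96·0.063/1.22e-05 = 3.479e+04.
ε/D_h = 0.00016/0.063 = 0.00254; Haaland gives 1/√f = -1.8 log₁₀[0.000308+0.000198] = 5.932, so f = 0.02842.
ΔP = f(L/D_h)(ρV²/2) = 0.02842·59.5/0.063·30.19 = 810.2 Pa.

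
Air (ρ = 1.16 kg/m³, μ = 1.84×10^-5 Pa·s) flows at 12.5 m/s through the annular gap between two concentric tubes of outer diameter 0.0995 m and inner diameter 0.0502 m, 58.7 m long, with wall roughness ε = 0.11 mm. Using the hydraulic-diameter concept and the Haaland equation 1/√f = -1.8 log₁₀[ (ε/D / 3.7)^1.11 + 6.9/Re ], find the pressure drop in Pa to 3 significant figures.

ΔP ≈ 2960 Pa

Hydraulic diameter D_h = 4A/P = D_o - D_i = 0.0995 - 0.0502 = 0.0493 m.
Re = ρVD_h/μ = 1.16·12.5·0.0493/1.84e-05 = 3.885e+04.
ε/D_h = 0.00011/0.0493 = 0.00223; Haaland gives 1/√f = -1.8 log₁₀[0.000267+0.000178] = 6.034, so f = 0.02747.
ΔP = f(L/D_h)(ρV²/2) = 0.02747·58.7/0.0493·90.62 = 2964 Pa.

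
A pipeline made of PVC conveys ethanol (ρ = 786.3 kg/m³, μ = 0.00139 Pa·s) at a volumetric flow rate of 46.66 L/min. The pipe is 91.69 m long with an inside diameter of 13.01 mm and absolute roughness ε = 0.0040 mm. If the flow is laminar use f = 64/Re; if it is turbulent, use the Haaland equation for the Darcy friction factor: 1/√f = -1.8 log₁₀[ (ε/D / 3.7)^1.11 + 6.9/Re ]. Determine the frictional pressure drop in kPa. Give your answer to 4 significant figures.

ΔP ≈ 2113 kPa

Q = 46.66 L/min = 46.66/60000 = 0.0007777 m³/s.
Cross-sectional area A = πD²/4 = π(0.01301)²/4 = 0.0001329 m²; mean velocity V = Q/A = 0.0007777/0.0001329 = 5.85 m/s.
Reynolds number Re = ρVD/μ = 786.3 · 5.85 · 0.01301 / 0.00139 = 4.305e+04.
Re > 4000 → turbulent. Relative roughness ε/D = 4e-06/0.01301 = 0.000307. Haaland: 1/√f = -1.8 log₁₀[(0.000307/3.7)^1.11 + 6.9/4.305e+04] = -1.8 log₁₀[2.96e-05 + 0.00016] = 6.699, so f = 0.02228.
Darcy-Weisbach: ΔP = f(L/D)(ρV²/2) = 0.02228·(91.69/0.01301)·(786.3·5.85²/2) = 0.02228·7048·1.345e+04 = 2.113e+06 Pa.
ΔP = 2.113e+06 Pa = 2113 kPa.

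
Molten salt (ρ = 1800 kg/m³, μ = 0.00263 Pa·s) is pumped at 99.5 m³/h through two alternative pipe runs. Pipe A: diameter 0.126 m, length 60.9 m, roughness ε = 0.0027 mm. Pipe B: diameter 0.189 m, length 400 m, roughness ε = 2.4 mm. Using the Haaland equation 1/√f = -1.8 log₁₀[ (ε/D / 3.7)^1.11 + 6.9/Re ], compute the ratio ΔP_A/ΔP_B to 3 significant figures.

ΔP_A/ΔP_B ≈ 0.438

Pipe A: V = Q/A = 0.02764/0.01247 = 2.217 m/s; Re = 1.912e+05; ε/D = 2.14e-05; Haaland → f = 0.01577; ΔP_A = f(L/D)(ρV²/2) = 3.37e+04 Pa.
Pipe B: V = Q/A = 0.02764/0.02806 = 0.9852 m/s; Re = 1.274e+05; ε/D = 0.0127; Haaland → f = 0.04163; ΔP_B = f(L/D)(ρV²/2) = 7.695e+04 Pa.
ΔP_A/ΔP_B = 3.37e+04/7.695e+04 = 0.438.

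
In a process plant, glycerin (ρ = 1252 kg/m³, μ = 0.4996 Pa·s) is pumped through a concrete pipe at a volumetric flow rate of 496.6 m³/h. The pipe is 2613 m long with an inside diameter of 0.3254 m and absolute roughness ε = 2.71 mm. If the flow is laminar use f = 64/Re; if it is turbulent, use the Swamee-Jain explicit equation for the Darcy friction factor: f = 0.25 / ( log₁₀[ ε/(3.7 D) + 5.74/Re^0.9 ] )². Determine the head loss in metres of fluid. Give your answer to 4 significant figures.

h_f ≈ 53.28 m

Q = 496.6 m³/h = 496.6/3600 = 0.1379 m³/s.
Cross-sectional area A = πD²/4 = π(0.3254)²/4 = 0.08316 m²; mean velocity V = Q/A = 0.1379/0.08316 = 1.659 m/s.
Reynolds number Re = ρVD/μ = 1252 · 1.659 · 0.3254 / 0.5 = 1353.
Re < 2300 → laminar flow, so f = 64/Re = 64/1353 = 0.04732 (the turbulent correlation is not needed).
Darcy-Weisbach: ΔP = f(L/D)(ρV²/2) = 0.04732·(2613/0.3254)·(1252·1.659²/2) = 0.04732·8030·1722 = 6.544e+05 Pa.
Head loss h_f = ΔP/(ρg) = 6.544e+05/(1252·9.81) = 53.28 m.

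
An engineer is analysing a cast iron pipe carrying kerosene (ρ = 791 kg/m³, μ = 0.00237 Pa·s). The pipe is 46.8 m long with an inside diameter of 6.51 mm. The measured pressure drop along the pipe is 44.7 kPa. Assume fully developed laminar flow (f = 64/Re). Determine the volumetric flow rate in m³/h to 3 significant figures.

For laminar flow, f = 64/Re with Re = ρVD/μ, so Darcy-Weisbach reduces to ΔP = 32μLV/D². Solving for V: V = ΔP·D²/(32μL) = 4.47e+04·(0.00651)²/(32·0.00237·46.8) = 0.5337 m/s.
Check: Re = ρVD/μ = 791·0.5337·0.00651/0.00237 = 1160 < 2300, so the laminar assumption holds.
Q = V·A = 0.5337·(π/4·0.00651²) = 1.777e-05 m³/s = 0.0640 m³/h.

Q ≈ 0.0640 m³/h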